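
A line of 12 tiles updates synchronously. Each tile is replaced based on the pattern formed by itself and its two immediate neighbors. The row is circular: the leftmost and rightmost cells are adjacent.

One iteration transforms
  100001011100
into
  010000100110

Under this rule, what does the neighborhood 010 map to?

0

At position 0 the neighborhood is 010; the next row has 0 there.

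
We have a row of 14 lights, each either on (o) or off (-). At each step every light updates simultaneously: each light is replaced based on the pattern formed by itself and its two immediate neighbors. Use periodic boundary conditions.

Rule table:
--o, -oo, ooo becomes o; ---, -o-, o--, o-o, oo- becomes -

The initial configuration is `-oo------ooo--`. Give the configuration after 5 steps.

oo------ooo---
o------ooo---o
------ooo---oo
-----ooo---oo-
----ooo---oo--

----ooo---oo--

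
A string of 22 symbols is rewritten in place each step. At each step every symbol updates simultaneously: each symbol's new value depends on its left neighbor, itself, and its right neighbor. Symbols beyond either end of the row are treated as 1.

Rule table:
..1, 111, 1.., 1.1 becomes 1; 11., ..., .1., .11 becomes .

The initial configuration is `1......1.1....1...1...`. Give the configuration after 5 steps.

.1.11.1.1.1..1.1.1.1.1

.1....1.1.1..1.1.1.1.1
1.1..1.1.1.11.1.1.1.1.
.1.11.1.1.1..1.1.1.1.1
1.1..1.1.1.11.1.1.1.1.  (repeats step 2; period 2)
step 5: .1.11.1.1.1..1.1.1.1.1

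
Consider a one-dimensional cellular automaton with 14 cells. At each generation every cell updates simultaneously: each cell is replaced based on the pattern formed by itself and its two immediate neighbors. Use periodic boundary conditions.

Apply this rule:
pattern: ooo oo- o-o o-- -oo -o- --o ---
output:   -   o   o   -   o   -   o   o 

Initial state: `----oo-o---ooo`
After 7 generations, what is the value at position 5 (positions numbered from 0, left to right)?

-oooooo--ooo-o
oo----o-oo-oo-
oo-ooo-ooooooo
-ooo-ooo------
oo-ooo-o-ooooo
-ooo-oo-oo----
oo-ooooooo-ooo
position 5 holds o

o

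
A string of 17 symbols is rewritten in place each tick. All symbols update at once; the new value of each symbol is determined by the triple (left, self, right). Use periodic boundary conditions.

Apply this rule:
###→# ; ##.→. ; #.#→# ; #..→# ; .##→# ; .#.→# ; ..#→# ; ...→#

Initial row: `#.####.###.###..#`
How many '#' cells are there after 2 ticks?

13

.####.###.###.###
####.###.###.###.
count of #: 13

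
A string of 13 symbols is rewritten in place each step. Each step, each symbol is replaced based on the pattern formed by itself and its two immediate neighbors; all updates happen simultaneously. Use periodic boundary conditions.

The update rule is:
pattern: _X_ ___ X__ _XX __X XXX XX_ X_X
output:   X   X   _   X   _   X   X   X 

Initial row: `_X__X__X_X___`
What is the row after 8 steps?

XX__X__XXXXXX

_X__X__XXX_XX
XX__X__XXXXXX
XX__X__XXXXXX  (fixed point — unchanged through step 8)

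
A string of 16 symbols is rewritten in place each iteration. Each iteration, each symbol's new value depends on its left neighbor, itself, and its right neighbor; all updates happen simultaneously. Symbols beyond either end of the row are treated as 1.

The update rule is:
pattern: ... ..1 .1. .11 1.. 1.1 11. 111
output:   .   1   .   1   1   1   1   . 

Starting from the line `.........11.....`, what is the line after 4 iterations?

iteration 1: 1.......1111...1
iteration 2: 11.....11..11.11
iteration 3: .11...111111111.
iteration 4: 1111.11.......11

1111.11.......11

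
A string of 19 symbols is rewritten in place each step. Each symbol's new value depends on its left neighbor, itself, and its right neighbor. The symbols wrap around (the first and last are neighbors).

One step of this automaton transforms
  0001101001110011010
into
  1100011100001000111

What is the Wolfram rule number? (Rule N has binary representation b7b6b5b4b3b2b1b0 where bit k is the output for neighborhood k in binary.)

53

position 10: 111 → 0  (bit 7 = 0)
position 4: 110 → 0  (bit 6 = 0)
position 5: 101 → 1  (bit 5 = 1)
position 7: 100 → 1  (bit 4 = 1)
position 3: 011 → 0  (bit 3 = 0)
position 6: 010 → 1  (bit 2 = 1)
position 2: 001 → 0  (bit 1 = 0)
position 0: 000 → 1  (bit 0 = 1)
bits b7..b0 = 00110101 = 53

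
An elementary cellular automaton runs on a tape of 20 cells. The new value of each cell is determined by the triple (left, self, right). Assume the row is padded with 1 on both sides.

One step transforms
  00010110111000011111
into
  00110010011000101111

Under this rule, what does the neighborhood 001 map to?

1

At position 2 the neighborhood is 001; the next row has 1 there.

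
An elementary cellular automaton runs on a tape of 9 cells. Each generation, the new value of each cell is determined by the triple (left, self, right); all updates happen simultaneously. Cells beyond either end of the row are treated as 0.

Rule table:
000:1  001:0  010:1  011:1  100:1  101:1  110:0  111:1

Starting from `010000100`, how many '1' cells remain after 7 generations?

generation 1: 011110111
generation 2: 011101110
generation 3: 011011101
generation 4: 010111011
generation 5: 011110110
generation 6: 011101101
generation 7: 011011011
count of 1: 6

6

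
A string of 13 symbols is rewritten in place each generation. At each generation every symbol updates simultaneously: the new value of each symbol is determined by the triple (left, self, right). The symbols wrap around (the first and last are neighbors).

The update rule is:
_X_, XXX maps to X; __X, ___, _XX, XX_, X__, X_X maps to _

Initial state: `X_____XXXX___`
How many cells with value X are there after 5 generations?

1

X______XX____
X____________
X____________  (fixed point — unchanged through generation 5)
count of X: 1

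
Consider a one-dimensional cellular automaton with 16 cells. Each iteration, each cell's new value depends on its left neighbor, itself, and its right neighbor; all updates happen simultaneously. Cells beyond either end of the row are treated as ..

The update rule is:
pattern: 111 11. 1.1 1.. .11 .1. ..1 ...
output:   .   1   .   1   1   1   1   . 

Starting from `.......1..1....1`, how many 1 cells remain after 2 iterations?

7

iteration 1: ......111111..11
iteration 2: .....11....11111
count of 1: 7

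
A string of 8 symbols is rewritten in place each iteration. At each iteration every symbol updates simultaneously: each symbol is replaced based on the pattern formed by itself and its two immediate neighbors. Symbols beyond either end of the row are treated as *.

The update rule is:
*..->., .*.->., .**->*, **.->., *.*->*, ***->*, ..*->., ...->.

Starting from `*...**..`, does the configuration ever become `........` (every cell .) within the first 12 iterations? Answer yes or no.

yes

....*...
........
all cells are . at iteration 2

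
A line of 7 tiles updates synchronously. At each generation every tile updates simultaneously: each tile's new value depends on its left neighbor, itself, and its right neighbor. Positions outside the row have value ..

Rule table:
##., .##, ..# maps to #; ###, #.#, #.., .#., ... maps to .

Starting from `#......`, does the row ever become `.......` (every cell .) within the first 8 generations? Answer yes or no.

.......
all cells are . at generation 1

yes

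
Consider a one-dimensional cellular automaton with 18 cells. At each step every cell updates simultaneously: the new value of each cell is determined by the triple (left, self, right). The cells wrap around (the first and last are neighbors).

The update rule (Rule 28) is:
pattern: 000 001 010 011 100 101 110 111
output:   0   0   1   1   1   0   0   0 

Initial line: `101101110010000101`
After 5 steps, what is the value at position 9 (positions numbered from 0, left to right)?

001001001011000101
101101101010100101
001001001010110101
101101101010100101  (repeats step 2; period 2)
step 5: 001001001010110101
position 9 holds 0

0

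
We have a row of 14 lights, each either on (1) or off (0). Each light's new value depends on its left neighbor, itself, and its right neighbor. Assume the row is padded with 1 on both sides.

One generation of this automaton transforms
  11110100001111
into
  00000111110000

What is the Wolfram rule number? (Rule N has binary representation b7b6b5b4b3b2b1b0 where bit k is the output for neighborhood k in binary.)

position 0: 111 → 0  (bit 7 = 0)
position 3: 110 → 0  (bit 6 = 0)
position 4: 101 → 0  (bit 5 = 0)
position 6: 100 → 1  (bit 4 = 1)
position 10: 011 → 0  (bit 3 = 0)
position 5: 010 → 1  (bit 2 = 1)
position 9: 001 → 1  (bit 1 = 1)
position 7: 000 → 1  (bit 0 = 1)
bits b7..b0 = 00010111 = 23

23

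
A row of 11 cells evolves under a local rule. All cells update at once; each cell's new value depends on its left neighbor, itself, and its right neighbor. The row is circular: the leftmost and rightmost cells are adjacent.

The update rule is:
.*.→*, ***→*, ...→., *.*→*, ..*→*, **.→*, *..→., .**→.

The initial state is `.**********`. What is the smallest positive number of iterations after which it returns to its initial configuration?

iteration 1: *.*********
iteration 2: **.********
iteration 3: ***.*******
iteration 4: ****.******
iteration 5: *****.*****
iteration 6: ******.****
iteration 7: *******.***
iteration 8: ********.**
iteration 9: *********.*
iteration 10: **********.
iteration 11: .**********

11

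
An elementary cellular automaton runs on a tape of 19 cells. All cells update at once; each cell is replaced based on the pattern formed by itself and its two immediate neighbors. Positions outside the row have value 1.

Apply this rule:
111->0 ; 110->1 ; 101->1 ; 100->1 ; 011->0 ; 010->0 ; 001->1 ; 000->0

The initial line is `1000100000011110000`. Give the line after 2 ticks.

0110101001010101110

1101010000100011001
0110101001010101110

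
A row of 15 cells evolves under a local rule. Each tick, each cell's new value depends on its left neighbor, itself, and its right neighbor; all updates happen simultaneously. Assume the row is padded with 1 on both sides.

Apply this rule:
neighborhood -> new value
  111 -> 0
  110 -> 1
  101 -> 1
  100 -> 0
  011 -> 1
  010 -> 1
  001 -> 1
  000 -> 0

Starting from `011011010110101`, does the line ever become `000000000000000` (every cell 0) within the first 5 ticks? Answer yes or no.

yes

111111111111111
000000000000000
all cells are 0 at tick 2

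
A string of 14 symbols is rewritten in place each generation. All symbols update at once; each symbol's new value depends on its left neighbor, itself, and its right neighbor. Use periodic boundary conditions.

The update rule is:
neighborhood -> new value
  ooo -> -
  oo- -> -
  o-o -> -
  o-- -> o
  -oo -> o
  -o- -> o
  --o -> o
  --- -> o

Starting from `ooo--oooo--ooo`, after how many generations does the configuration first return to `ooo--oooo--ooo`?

28

---ooo---ooo--
oooo--oooo--oo
----ooo---ooo-
ooooo--oooo--o
-----ooo---ooo
oooooo--oooo--
o-----ooo---oo
-oooooo--oooo-
oo-----ooo---o
--oooooo--oooo
ooo-----ooo---
o--oooooo--ooo
-ooo-----ooo--
oo--oooooo--oo
--ooo-----ooo-
ooo--oooooo--o
---ooo-----ooo
oooo--oooooo--
o---ooo-----oo
-oooo--oooooo-
oo---ooo-----o
--oooo--oooooo
ooo---ooo-----
o--oooo--ooooo
-ooo---ooo----
oo--oooo--oooo
--ooo---ooo---
ooo--oooo--ooo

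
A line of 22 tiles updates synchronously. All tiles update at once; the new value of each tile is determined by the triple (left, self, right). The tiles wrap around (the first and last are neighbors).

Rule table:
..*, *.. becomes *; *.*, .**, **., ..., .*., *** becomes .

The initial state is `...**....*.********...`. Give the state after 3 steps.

step 1: ..*..*..*..........*..
step 2: .*.**.**.*........*.*.
step 3: *.........*......*...*

*.........*......*...*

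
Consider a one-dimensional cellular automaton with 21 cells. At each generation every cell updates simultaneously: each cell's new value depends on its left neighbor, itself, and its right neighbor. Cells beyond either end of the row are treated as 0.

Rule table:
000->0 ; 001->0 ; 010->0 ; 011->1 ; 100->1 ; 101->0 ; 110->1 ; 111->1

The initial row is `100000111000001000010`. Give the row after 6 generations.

000000111111111000001

010000111100000100001
001000111110000010000
000100111111000001000
000010111111100000100
000000111111110000010
000000111111111000001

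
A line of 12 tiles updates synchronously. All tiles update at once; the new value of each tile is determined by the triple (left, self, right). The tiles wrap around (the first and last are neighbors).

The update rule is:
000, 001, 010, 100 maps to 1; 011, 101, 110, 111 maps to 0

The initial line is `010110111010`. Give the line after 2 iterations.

iteration 1: 110000000011
iteration 2: 001111111100

001111111100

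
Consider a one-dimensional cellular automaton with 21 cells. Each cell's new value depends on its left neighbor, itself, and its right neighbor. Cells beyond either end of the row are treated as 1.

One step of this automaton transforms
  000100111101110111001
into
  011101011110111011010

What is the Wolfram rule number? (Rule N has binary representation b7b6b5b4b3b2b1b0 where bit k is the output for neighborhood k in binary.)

position 7: 111 → 1  (bit 7 = 1)
position 9: 110 → 1  (bit 6 = 1)
position 10: 101 → 1  (bit 5 = 1)
position 0: 100 → 0  (bit 4 = 0)
position 6: 011 → 0  (bit 3 = 0)
position 3: 010 → 1  (bit 2 = 1)
position 2: 001 → 1  (bit 1 = 1)
position 1: 000 → 1  (bit 0 = 1)
bits b7..b0 = 11100111 = 231

231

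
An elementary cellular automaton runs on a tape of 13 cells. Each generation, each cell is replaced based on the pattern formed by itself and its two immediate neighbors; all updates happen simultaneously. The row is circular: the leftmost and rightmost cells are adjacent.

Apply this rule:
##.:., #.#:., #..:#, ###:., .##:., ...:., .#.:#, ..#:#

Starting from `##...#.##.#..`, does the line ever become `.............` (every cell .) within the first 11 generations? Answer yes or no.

yes

..#.##....###
###...#..#...
...#.######.#
#.##........#
....#......#.
...###....###
#.#...#..#...
#.##.######.#
.............
all cells are . at generation 9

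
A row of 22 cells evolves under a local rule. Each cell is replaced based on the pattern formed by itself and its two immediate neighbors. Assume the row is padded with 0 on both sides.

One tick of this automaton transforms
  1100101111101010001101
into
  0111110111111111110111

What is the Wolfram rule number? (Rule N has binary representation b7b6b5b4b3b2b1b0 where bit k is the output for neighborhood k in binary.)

247

position 7: 111 → 1  (bit 7 = 1)
position 1: 110 → 1  (bit 6 = 1)
position 5: 101 → 1  (bit 5 = 1)
position 2: 100 → 1  (bit 4 = 1)
position 0: 011 → 0  (bit 3 = 0)
position 4: 010 → 1  (bit 2 = 1)
position 3: 001 → 1  (bit 1 = 1)
position 16: 000 → 1  (bit 0 = 1)
bits b7..b0 = 11110111 = 247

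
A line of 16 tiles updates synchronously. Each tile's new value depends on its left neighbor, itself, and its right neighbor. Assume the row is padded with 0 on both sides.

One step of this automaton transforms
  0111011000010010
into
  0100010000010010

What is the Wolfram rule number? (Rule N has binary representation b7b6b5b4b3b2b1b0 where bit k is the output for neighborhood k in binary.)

position 2: 111 → 0  (bit 7 = 0)
position 3: 110 → 0  (bit 6 = 0)
position 4: 101 → 0  (bit 5 = 0)
position 7: 100 → 0  (bit 4 = 0)
position 1: 011 → 1  (bit 3 = 1)
position 11: 010 → 1  (bit 2 = 1)
position 0: 001 → 0  (bit 1 = 0)
position 8: 000 → 0  (bit 0 = 0)
bits b7..b0 = 00001100 = 12

12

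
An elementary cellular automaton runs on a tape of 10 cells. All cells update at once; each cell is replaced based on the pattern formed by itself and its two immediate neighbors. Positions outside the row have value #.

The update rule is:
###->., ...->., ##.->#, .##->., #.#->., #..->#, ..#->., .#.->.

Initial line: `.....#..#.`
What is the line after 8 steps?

..##..##..

#.....#...
##.....#..
.##.....#.
..##......
#..##.....
##..##....
.##..##...
..##..##..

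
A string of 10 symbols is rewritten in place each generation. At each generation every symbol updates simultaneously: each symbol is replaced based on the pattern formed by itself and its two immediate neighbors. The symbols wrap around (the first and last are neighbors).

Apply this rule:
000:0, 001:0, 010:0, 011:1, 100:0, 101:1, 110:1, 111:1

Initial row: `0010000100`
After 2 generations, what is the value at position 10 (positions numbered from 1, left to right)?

0

0000000000
0000000000
position 10 holds 0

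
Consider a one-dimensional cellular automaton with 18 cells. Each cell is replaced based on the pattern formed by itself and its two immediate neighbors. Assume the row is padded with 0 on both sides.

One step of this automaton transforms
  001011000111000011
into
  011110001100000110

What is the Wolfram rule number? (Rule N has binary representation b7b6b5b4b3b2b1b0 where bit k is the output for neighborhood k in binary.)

46

position 10: 111 → 0  (bit 7 = 0)
position 5: 110 → 0  (bit 6 = 0)
position 3: 101 → 1  (bit 5 = 1)
position 6: 100 → 0  (bit 4 = 0)
position 4: 011 → 1  (bit 3 = 1)
position 2: 010 → 1  (bit 2 = 1)
position 1: 001 → 1  (bit 1 = 1)
position 0: 000 → 0  (bit 0 = 0)
bits b7..b0 = 00101110 = 46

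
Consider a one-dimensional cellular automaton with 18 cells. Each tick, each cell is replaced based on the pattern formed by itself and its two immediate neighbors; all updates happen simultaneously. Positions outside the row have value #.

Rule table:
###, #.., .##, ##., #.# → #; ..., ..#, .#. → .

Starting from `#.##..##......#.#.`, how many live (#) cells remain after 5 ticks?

#####.###......#.#
##########......##
###########.....##
############....##
#############...##
count of #: 15

15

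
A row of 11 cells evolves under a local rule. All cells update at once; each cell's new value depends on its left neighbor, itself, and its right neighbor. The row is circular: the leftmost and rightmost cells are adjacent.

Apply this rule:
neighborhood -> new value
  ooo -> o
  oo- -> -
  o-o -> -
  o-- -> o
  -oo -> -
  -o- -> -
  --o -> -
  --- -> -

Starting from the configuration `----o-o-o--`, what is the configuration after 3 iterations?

o----------

---------o-
----------o
o----------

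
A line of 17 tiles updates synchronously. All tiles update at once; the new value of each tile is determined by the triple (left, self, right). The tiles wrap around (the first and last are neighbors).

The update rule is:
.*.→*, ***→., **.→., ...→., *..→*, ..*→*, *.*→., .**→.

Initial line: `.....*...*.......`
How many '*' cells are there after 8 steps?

6

....***.***......
...*.......*.....
..***.....***....
.*...*...*...*...
***.***.***.***..
...............**
*.............*..
**...........****
count of *: 6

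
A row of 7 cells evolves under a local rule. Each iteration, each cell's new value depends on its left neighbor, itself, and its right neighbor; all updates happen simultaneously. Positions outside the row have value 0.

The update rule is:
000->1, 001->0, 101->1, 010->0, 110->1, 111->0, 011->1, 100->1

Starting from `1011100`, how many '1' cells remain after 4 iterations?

4

0110111
0111101
0100110
0010111
count of 1: 4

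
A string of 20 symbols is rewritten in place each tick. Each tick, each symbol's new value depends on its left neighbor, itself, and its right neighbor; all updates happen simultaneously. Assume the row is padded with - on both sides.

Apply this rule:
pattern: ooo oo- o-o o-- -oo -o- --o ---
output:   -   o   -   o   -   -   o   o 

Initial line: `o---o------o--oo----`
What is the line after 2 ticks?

-ooo-oooooo-oo-ooooo
o--o------o--o-----o

o--o------o--o-----o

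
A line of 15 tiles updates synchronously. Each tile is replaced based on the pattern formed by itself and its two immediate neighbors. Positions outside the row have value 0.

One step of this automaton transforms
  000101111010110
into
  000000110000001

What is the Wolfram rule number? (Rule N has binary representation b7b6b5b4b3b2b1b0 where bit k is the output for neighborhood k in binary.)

144

position 6: 111 → 1  (bit 7 = 1)
position 8: 110 → 0  (bit 6 = 0)
position 4: 101 → 0  (bit 5 = 0)
position 14: 100 → 1  (bit 4 = 1)
position 5: 011 → 0  (bit 3 = 0)
position 3: 010 → 0  (bit 2 = 0)
position 2: 001 → 0  (bit 1 = 0)
position 0: 000 → 0  (bit 0 = 0)
bits b7..b0 = 10010000 = 144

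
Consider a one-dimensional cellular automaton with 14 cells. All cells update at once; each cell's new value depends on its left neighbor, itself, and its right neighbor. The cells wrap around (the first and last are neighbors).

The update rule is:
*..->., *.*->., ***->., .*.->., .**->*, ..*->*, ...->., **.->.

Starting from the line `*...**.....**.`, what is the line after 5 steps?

*.....**.....*

step 1: ...**.....**..
step 2: ..**.....**...
step 3: .**.....**....
step 4: **.....**.....
step 5: *.....**.....*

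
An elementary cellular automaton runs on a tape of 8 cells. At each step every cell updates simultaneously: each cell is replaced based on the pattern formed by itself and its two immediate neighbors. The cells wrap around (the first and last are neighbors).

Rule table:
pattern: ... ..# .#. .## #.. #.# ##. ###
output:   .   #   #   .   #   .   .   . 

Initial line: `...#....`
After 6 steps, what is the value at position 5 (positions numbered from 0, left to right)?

..###...
.#...#..
###.###.
........
........  (fixed point — unchanged through step 6)
position 5 holds .

.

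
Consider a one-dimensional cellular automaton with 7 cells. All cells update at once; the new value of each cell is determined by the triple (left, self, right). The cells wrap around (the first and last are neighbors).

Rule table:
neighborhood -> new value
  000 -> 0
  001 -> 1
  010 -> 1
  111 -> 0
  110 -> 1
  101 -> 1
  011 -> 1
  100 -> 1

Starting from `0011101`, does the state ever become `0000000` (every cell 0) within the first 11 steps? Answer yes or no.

yes

1110111
0011100
0110110
1111111
0000000
all cells are 0 at step 5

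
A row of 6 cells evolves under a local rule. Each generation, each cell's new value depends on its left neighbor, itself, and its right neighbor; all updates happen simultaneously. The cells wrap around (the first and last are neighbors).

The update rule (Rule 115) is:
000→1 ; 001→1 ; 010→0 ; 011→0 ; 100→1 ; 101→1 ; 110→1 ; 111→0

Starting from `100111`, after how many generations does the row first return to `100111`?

12

111000
001111
110001
011110
100011
111100
000111
111001
001110
110011
011100
100111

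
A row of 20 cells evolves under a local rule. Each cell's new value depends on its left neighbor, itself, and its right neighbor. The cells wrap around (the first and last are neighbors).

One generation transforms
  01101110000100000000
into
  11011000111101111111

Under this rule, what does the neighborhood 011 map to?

1

At position 1 the neighborhood is 011; the next row has 1 there.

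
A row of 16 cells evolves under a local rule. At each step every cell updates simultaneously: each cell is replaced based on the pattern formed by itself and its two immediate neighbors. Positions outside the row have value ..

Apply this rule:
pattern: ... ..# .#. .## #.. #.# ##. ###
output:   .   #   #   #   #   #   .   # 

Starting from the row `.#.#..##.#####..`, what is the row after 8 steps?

step 1: #######.#####.#.
step 2: ######.#####.###
step 3: #####.#####.###.
step 4: ####.#####.###.#
step 5: ###.#####.###.##
step 6: ##.#####.###.##.
step 7: #.#####.###.##.#
step 8: ######.###.##.##

######.###.##.##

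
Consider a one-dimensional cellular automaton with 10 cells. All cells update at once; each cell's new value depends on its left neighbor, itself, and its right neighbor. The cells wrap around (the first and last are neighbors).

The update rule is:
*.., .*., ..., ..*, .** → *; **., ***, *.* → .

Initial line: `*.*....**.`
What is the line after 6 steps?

*.******..
*.*.....**
..*******.
***......*
...*******
****......

****......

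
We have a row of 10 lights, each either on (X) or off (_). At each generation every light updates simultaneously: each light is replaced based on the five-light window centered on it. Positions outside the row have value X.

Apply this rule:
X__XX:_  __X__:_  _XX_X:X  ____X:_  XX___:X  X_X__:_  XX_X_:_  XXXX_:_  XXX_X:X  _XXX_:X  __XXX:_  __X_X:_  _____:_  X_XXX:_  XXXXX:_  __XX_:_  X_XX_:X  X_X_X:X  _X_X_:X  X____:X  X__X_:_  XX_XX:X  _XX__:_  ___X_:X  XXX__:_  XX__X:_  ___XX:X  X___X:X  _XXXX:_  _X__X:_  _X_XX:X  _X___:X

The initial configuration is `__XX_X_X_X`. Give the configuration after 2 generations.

XXX_X___XX

___X_XXXX_
XXX_X___XX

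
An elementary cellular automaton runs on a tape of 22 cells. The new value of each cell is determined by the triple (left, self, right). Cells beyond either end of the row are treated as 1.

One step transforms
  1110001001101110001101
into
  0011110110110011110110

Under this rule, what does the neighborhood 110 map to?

1

At position 2 the neighborhood is 110; the next row has 1 there.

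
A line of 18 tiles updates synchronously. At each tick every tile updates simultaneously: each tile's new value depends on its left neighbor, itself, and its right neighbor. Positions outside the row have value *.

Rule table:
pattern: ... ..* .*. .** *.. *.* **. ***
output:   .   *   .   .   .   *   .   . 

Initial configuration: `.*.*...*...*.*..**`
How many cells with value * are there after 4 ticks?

*.*...*...*.*..*..
.*...*...*.*..*..*
*...*...*.*..*..*.
...*...*.*..*..*.*
count of *: 6

6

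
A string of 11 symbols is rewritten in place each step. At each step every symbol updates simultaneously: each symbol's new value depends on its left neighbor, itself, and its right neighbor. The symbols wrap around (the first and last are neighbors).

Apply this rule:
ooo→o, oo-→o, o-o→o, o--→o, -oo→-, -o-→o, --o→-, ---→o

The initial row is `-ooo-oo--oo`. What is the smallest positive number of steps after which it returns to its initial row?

11

o-ooo-oo--o
oo-ooo-oo--
-oo-ooo-oo-
--oo-ooo-oo
o--oo-ooo-o
oo--oo-ooo-
-oo--oo-ooo
o-oo--oo-oo
oo-oo--oo-o
ooo-oo--oo-
-ooo-oo--oo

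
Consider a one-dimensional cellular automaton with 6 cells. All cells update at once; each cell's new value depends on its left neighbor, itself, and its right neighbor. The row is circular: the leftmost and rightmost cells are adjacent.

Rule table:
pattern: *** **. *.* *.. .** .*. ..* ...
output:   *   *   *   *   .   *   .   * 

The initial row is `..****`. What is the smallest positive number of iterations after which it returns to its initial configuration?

iteration 1: *..***
iteration 2: **..**
iteration 3: ***..*
iteration 4: ****..
iteration 5: .****.
iteration 6: ..****

6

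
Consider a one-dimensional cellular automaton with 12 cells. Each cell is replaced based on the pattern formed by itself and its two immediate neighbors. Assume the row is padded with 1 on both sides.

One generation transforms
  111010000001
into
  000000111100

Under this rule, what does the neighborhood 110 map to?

At position 2 the neighborhood is 110; the next row has 0 there.

0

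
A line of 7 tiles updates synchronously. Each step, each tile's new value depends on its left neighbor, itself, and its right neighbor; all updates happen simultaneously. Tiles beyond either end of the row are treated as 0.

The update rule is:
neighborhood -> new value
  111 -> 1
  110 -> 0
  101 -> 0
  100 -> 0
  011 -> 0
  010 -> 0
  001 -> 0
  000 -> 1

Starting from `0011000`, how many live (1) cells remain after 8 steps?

step 1: 1000011
step 2: 0011000  (repeats step 0; period 2)
step 8: 0011000
count of 1: 2

2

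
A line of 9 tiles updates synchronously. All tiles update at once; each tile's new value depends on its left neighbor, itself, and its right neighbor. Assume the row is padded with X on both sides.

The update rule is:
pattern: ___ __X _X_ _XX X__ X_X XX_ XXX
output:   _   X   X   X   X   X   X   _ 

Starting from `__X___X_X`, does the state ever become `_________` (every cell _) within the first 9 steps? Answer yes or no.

step 1: XXXX_XXXX
step 2: ___XXX___
step 3: X_XX_XX_X
step 4: XXXXXXXXX
step 5: _________
all cells are _ at step 5

yes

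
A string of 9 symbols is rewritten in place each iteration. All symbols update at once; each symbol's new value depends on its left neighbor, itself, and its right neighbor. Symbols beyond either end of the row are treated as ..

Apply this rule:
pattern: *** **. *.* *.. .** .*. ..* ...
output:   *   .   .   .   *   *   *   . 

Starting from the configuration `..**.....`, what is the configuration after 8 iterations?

iteration 1: .**......
iteration 2: **.......
iteration 3: *........
iteration 4: *........  (fixed point — unchanged through iteration 8)

*........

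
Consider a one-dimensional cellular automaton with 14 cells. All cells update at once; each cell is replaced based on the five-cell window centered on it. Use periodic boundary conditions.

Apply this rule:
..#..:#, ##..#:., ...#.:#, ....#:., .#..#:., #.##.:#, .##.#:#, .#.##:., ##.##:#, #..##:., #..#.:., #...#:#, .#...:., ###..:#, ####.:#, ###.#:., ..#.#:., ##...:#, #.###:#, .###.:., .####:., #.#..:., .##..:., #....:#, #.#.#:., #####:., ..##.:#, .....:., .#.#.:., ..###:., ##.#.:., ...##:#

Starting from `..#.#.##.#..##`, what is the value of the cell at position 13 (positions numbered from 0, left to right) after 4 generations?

......##....#.
#....##.##.##.
..#.#########.
##..#......###
position 13 holds #

#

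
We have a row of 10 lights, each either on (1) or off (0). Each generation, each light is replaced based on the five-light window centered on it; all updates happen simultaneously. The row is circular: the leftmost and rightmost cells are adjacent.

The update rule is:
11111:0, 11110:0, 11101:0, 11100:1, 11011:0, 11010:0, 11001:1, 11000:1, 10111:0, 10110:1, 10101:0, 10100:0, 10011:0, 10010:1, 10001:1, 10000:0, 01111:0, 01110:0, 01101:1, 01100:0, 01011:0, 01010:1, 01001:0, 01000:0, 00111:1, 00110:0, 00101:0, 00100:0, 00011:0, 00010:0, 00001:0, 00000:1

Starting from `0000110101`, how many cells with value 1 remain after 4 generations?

0000010010
0110000100
0001000001
0100001000
count of 1: 2

2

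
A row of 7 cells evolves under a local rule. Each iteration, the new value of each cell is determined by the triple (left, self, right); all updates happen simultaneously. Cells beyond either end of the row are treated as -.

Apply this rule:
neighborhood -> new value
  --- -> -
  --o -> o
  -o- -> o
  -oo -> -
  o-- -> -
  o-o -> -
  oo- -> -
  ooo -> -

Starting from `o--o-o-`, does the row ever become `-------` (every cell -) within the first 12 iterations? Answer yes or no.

no

o-oo-o-
o----o-
o---oo-
o--o---
o-oo---
o------
o------  (fixed point — unchanged through iteration 12)
iteration 12 is o------, still not uniform -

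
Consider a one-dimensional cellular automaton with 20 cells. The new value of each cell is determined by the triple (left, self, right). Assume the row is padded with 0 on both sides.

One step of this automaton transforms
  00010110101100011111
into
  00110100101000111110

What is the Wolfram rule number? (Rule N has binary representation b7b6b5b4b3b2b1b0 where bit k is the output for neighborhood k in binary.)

142

position 16: 111 → 1  (bit 7 = 1)
position 6: 110 → 0  (bit 6 = 0)
position 4: 101 → 0  (bit 5 = 0)
position 12: 100 → 0  (bit 4 = 0)
position 5: 011 → 1  (bit 3 = 1)
position 3: 010 → 1  (bit 2 = 1)
position 2: 001 → 1  (bit 1 = 1)
position 0: 000 → 0  (bit 0 = 0)
bits b7..b0 = 10001110 = 142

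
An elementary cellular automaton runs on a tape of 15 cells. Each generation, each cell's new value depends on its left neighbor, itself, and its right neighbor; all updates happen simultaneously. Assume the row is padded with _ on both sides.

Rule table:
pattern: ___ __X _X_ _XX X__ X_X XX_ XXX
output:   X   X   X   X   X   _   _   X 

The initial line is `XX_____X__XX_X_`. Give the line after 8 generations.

X_XX_XXX__XX__X

X_XXXXXXXXX__XX
X_XXXXXXXX_XXX_
X_XXXXXXX__XX_X
X_XXXXXX_XXX__X
X_XXXXX__XX_XXX
X_XXXX_XXX__XX_
X_XXX__XX_XXX_X
X_XX_XXX__XX__X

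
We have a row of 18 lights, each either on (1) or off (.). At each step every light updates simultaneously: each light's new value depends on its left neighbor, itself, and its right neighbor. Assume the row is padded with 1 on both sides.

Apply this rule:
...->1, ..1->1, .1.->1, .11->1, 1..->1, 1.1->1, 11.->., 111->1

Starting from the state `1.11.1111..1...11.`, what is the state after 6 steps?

.11.1111.1111111.1
11.1111.1111111.11
1.1111.1111111.111
.1111.1111111.1111
1111.1111111.11111
111.1111111.111111

111.1111111.111111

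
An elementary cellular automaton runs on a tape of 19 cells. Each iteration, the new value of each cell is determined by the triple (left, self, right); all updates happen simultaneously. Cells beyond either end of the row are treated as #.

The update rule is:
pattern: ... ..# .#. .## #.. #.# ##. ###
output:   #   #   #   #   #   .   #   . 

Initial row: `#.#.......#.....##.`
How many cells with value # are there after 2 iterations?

3

#.################.
#.#..............#.
count of #: 3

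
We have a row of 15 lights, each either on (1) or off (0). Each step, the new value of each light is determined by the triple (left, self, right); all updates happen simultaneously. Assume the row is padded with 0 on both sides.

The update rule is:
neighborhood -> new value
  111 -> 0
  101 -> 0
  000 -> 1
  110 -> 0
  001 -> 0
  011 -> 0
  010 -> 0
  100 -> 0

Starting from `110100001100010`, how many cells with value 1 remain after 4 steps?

8

step 1: 000001100001000
step 2: 111100001100011
step 3: 000001100001000  (repeats step 1; period 2)
step 4: 111100001100011
count of 1: 8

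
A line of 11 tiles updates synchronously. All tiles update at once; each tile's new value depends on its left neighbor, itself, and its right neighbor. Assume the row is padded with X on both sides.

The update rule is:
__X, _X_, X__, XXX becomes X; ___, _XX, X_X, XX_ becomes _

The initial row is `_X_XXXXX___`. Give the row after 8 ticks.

_X__XXX_X_X
_XXX_X__X__
__X__XXXXXX
XXXXX_XXXXX
XXXX___XXXX
XXX_X_X_XXX
XX__X_X__XX
X_XXX_XXX_X

X_XXX_XXX_X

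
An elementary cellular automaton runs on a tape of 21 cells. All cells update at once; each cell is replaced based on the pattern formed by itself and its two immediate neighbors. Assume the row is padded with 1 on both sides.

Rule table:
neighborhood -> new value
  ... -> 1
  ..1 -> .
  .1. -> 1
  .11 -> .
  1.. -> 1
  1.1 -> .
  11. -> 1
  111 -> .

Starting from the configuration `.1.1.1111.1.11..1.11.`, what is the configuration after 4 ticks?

.1111.1.11..1.11.1.1.

.1.1....1.1..11.1..1.
.1.1111.1.11..1.11.1.
.1....1.1..11.1..1.1.
.1111.1.11..1.11.1.1.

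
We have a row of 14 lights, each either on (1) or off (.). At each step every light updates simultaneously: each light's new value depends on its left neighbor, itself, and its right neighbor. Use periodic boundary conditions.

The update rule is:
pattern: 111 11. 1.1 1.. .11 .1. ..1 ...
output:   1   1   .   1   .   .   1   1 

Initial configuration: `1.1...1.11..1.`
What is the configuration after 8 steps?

1.1111111.1111

...111...111..
111.11111.1111
111..1111..111
11111.11111.11
11111..1111..1
1111111.11111.
.111111..1111.
1.1111111.1111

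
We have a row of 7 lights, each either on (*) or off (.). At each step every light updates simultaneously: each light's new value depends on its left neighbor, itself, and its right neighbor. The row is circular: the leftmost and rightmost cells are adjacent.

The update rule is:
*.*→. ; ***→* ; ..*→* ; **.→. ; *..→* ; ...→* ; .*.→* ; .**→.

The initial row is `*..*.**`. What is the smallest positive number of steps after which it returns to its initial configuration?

7

.***..*
..*.***
***..*.
.*.***.
**..*.*
*.***..
*..*.**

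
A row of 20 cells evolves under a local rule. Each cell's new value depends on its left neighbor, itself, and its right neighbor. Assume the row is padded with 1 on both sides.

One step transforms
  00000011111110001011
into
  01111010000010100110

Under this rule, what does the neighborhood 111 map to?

At position 7 the neighborhood is 111; the next row has 0 there.

0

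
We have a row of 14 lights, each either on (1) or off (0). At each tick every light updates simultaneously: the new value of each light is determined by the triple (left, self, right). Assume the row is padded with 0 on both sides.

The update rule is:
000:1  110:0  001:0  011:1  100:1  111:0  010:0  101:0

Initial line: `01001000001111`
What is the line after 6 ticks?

tick 1: 00100111101000
tick 2: 10010100000111
tick 3: 01000011110100
tick 4: 00111010000011
tick 5: 10100001111010
tick 6: 00011101000001

00011101000001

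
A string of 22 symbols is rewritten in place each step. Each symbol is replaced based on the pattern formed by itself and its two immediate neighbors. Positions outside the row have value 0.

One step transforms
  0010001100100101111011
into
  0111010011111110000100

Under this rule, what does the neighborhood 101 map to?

At position 14 the neighborhood is 101; the next row has 1 there.

1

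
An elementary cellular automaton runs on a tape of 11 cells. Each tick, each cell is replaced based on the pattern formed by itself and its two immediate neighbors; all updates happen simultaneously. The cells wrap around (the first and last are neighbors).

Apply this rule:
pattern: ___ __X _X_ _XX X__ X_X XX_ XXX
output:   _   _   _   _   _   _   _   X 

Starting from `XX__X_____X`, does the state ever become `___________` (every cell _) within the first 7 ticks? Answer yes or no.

X__________
___________
all cells are _ at tick 2

yes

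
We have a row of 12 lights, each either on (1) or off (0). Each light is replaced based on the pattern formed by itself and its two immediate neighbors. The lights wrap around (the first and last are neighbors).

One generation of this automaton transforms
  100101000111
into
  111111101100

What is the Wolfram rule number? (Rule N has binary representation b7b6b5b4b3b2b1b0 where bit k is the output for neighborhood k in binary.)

126

position 10: 111 → 0  (bit 7 = 0)
position 0: 110 → 1  (bit 6 = 1)
position 4: 101 → 1  (bit 5 = 1)
position 1: 100 → 1  (bit 4 = 1)
position 9: 011 → 1  (bit 3 = 1)
position 3: 010 → 1  (bit 2 = 1)
position 2: 001 → 1  (bit 1 = 1)
position 7: 000 → 0  (bit 0 = 0)
bits b7..b0 = 01111110 = 126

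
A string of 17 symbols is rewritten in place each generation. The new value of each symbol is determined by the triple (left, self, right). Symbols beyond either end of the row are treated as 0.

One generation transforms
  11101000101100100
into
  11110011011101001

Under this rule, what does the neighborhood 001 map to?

1

At position 7 the neighborhood is 001; the next row has 1 there.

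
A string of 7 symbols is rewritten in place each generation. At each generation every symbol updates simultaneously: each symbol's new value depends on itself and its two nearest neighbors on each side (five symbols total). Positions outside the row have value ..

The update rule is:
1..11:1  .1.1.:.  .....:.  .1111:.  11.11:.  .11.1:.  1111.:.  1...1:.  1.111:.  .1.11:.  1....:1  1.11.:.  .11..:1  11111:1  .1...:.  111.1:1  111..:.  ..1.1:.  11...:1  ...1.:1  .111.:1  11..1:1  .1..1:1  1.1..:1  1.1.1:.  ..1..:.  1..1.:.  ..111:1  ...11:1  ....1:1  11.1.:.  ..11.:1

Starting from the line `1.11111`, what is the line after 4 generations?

....1..
..11..1
11111..
1.1..11

1.1..11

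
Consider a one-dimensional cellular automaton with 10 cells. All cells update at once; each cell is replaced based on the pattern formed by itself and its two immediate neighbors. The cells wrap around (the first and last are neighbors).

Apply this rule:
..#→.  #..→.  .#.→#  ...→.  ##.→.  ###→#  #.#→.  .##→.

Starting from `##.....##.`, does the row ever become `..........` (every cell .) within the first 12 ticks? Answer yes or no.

yes

..........
all cells are . at tick 1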